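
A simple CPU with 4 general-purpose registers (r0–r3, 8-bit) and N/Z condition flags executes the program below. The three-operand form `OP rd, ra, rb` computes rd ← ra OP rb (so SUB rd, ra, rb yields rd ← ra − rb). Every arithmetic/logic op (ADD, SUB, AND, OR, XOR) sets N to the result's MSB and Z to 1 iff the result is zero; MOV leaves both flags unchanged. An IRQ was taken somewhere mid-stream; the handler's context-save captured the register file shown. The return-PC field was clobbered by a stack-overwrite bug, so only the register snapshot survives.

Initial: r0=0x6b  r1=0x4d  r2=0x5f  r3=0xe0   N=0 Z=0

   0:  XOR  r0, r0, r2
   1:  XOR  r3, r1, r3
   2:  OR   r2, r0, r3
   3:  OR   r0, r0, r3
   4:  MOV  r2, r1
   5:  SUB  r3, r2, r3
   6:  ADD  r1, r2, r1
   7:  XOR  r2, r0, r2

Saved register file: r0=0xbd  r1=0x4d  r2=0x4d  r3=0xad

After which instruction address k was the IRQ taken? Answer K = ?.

after  0: r0=0x34 r1=0x4d r2=0x5f r3=0xe0  N=0 Z=0
after  1: r0=0x34 r1=0x4d r2=0x5f r3=0xad  N=1 Z=0
after  2: r0=0x34 r1=0x4d r2=0xbd r3=0xad  N=1 Z=0
after  3: r0=0xbd r1=0x4d r2=0xbd r3=0xad  N=1 Z=0
after  4: r0=0xbd r1=0x4d r2=0x4d r3=0xad  N=1 Z=0
-- IRQ taken; context saved, return-PC = 5 --

K = 4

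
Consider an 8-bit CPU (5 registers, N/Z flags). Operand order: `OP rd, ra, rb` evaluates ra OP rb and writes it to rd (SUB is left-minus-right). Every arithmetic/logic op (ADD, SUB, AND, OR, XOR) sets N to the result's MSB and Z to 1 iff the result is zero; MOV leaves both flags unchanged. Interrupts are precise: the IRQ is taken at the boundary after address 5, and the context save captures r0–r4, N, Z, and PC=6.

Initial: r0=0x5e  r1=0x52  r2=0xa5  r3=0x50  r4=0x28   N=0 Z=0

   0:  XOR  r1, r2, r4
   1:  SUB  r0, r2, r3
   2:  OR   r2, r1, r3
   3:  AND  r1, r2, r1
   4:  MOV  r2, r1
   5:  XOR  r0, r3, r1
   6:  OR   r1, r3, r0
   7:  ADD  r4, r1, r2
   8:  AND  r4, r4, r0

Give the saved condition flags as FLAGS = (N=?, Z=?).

FLAGS = (N=1, Z=0)

after  0: r0=0x5e r1=0x8d r2=0xa5 r3=0x50 r4=0x28  N=1 Z=0
after  1: r0=0x55 r1=0x8d r2=0xa5 r3=0x50 r4=0x28  N=0 Z=0
after  2: r0=0x55 r1=0x8d r2=0xdd r3=0x50 r4=0x28  N=1 Z=0
after  3: r0=0x55 r1=0x8d r2=0xdd r3=0x50 r4=0x28  N=1 Z=0
after  4: r0=0x55 r1=0x8d r2=0x8d r3=0x50 r4=0x28  N=1 Z=0
after  5: r0=0xdd r1=0x8d r2=0x8d r3=0x50 r4=0x28  N=1 Z=0
-- IRQ taken; context saved, return-PC = 6 --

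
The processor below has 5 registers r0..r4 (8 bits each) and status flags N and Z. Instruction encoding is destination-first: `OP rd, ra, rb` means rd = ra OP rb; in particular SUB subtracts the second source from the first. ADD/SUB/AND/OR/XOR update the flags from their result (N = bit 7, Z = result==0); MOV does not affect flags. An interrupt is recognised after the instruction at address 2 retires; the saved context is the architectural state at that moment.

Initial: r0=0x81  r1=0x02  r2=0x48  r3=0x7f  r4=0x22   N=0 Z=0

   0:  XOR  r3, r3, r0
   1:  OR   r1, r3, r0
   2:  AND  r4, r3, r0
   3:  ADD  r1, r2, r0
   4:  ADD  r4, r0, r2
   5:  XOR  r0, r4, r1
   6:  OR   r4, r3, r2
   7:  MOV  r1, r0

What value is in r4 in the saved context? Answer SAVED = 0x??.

SAVED = 0x80

after  0: r0=0x81 r1=0x02 r2=0x48 r3=0xfe r4=0x22  N=1 Z=0
after  1: r0=0x81 r1=0xff r2=0x48 r3=0xfe r4=0x22  N=1 Z=0
after  2: r0=0x81 r1=0xff r2=0x48 r3=0xfe r4=0x80  N=1 Z=0
-- IRQ taken; context saved, return-PC = 3 --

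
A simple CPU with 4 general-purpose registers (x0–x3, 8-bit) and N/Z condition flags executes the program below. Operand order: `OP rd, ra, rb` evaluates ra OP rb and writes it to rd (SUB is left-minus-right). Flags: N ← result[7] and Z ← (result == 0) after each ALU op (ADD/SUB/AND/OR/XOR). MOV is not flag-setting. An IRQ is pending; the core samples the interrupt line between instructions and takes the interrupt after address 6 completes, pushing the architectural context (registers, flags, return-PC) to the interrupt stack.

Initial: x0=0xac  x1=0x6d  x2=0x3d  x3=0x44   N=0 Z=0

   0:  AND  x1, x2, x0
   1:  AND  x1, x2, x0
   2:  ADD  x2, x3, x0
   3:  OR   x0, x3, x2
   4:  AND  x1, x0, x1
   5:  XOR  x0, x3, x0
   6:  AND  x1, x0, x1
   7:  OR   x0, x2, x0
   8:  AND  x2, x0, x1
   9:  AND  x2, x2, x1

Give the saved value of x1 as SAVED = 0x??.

SAVED = 0x20

after  0: x0=0xac x1=0x2c x2=0x3d x3=0x44  N=0 Z=0
after  1: x0=0xac x1=0x2c x2=0x3d x3=0x44  N=0 Z=0
after  2: x0=0xac x1=0x2c x2=0xf0 x3=0x44  N=1 Z=0
after  3: x0=0xf4 x1=0x2c x2=0xf0 x3=0x44  N=1 Z=0
after  4: x0=0xf4 x1=0x24 x2=0xf0 x3=0x44  N=0 Z=0
after  5: x0=0xb0 x1=0x24 x2=0xf0 x3=0x44  N=1 Z=0
after  6: x0=0xb0 x1=0x20 x2=0xf0 x3=0x44  N=0 Z=0
-- IRQ taken; context saved, return-PC = 7 --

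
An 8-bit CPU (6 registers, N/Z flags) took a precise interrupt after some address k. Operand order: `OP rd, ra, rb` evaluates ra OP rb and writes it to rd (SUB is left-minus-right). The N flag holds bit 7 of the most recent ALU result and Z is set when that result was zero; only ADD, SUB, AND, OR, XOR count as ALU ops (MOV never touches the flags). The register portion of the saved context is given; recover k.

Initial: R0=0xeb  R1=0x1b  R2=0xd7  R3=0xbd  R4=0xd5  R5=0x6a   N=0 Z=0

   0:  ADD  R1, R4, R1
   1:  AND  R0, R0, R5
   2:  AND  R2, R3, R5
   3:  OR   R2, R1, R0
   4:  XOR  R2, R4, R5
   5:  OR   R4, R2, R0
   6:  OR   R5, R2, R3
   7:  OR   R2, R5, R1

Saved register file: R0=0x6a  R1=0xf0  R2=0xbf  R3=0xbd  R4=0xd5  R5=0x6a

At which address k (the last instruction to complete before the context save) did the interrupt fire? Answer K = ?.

after  0: R0=0xeb R1=0xf0 R2=0xd7 R3=0xbd R4=0xd5 R5=0x6a  N=1 Z=0
after  1: R0=0x6a R1=0xf0 R2=0xd7 R3=0xbd R4=0xd5 R5=0x6a  N=0 Z=0
after  2: R0=0x6a R1=0xf0 R2=0x28 R3=0xbd R4=0xd5 R5=0x6a  N=0 Z=0
after  3: R0=0x6a R1=0xf0 R2=0xfa R3=0xbd R4=0xd5 R5=0x6a  N=1 Z=0
after  4: R0=0x6a R1=0xf0 R2=0xbf R3=0xbd R4=0xd5 R5=0x6a  N=1 Z=0
-- IRQ taken; context saved, return-PC = 5 --

K = 4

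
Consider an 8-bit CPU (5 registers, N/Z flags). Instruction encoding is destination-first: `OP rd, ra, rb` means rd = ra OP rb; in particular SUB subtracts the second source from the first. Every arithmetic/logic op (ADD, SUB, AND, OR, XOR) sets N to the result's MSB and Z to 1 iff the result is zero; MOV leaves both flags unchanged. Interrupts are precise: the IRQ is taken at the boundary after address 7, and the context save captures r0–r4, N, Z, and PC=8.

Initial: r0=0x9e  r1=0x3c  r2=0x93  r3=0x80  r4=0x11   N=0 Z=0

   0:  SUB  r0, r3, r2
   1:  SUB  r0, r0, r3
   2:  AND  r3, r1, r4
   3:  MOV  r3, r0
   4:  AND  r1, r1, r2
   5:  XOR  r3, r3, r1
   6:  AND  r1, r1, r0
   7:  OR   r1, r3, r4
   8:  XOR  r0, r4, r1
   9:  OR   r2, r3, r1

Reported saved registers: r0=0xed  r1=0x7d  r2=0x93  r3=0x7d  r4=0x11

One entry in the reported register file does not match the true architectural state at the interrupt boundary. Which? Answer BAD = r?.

after  0: r0=0xed r1=0x3c r2=0x93 r3=0x80 r4=0x11  N=1 Z=0
after  1: r0=0x6d r1=0x3c r2=0x93 r3=0x80 r4=0x11  N=0 Z=0
after  2: r0=0x6d r1=0x3c r2=0x93 r3=0x10 r4=0x11  N=0 Z=0
after  3: r0=0x6d r1=0x3c r2=0x93 r3=0x6d r4=0x11  N=0 Z=0
after  4: r0=0x6d r1=0x10 r2=0x93 r3=0x6d r4=0x11  N=0 Z=0
after  5: r0=0x6d r1=0x10 r2=0x93 r3=0x7d r4=0x11  N=0 Z=0
after  6: r0=0x6d r1=0x00 r2=0x93 r3=0x7d r4=0x11  N=0 Z=1
after  7: r0=0x6d r1=0x7d r2=0x93 r3=0x7d r4=0x11  N=0 Z=0
-- IRQ taken; context saved, return-PC = 8 --
mismatch: r0: reported 0xed vs actual 0x6d

BAD = r0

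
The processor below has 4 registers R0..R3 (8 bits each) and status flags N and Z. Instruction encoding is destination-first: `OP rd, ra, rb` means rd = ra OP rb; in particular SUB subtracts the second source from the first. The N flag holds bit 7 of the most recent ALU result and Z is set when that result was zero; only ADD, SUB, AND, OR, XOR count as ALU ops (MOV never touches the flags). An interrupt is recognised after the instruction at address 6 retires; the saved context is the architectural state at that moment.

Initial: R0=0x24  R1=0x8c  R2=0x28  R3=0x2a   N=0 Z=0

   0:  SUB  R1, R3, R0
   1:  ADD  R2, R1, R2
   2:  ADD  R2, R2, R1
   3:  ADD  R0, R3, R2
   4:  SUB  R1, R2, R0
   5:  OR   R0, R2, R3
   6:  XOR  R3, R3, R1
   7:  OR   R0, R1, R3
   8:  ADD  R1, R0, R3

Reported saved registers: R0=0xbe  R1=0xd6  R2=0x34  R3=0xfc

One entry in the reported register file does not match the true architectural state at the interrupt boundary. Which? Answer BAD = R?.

after  0: R0=0x24 R1=0x06 R2=0x28 R3=0x2a  N=0 Z=0
after  1: R0=0x24 R1=0x06 R2=0x2e R3=0x2a  N=0 Z=0
after  2: R0=0x24 R1=0x06 R2=0x34 R3=0x2a  N=0 Z=0
after  3: R0=0x5e R1=0x06 R2=0x34 R3=0x2a  N=0 Z=0
after  4: R0=0x5e R1=0xd6 R2=0x34 R3=0x2a  N=1 Z=0
after  5: R0=0x3e R1=0xd6 R2=0x34 R3=0x2a  N=0 Z=0
after  6: R0=0x3e R1=0xd6 R2=0x34 R3=0xfc  N=1 Z=0
-- IRQ taken; context saved, return-PC = 7 --
mismatch: R0: reported 0xbe vs actual 0x3e

BAD = R0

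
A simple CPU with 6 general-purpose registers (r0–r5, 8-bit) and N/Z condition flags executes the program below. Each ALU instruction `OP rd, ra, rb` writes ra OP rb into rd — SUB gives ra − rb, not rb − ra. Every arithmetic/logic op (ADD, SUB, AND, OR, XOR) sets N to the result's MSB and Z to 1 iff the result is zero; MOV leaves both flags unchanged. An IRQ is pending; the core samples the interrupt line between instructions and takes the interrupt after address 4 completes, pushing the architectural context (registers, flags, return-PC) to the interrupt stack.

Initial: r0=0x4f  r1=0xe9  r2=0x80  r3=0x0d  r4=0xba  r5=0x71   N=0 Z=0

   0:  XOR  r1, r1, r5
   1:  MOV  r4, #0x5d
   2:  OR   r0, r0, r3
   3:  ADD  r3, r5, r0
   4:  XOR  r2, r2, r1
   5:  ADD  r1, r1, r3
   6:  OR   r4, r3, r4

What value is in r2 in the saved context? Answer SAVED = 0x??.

SAVED = 0x18

after  0: r0=0x4f r1=0x98 r2=0x80 r3=0x0d r4=0xba r5=0x71  N=1 Z=0
after  1: r0=0x4f r1=0x98 r2=0x80 r3=0x0d r4=0x5d r5=0x71  N=1 Z=0
after  2: r0=0x4f r1=0x98 r2=0x80 r3=0x0d r4=0x5d r5=0x71  N=0 Z=0
after  3: r0=0x4f r1=0x98 r2=0x80 r3=0xc0 r4=0x5d r5=0x71  N=1 Z=0
after  4: r0=0x4f r1=0x98 r2=0x18 r3=0xc0 r4=0x5d r5=0x71  N=0 Z=0
-- IRQ taken; context saved, return-PC = 5 --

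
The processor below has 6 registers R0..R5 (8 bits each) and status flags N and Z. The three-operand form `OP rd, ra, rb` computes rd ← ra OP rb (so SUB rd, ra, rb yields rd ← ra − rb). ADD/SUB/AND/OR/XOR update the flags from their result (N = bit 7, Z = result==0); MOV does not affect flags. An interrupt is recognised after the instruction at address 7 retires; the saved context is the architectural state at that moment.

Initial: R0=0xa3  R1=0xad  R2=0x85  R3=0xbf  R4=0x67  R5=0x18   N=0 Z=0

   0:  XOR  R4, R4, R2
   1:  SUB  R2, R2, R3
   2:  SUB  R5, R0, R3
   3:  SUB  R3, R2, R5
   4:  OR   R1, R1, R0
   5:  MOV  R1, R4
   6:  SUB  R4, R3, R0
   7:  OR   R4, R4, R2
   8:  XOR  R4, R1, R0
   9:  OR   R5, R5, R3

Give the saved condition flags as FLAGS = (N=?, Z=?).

FLAGS = (N=1, Z=0)

after  0: R0=0xa3 R1=0xad R2=0x85 R3=0xbf R4=0xe2 R5=0x18  N=1 Z=0
after  1: R0=0xa3 R1=0xad R2=0xc6 R3=0xbf R4=0xe2 R5=0x18  N=1 Z=0
after  2: R0=0xa3 R1=0xad R2=0xc6 R3=0xbf R4=0xe2 R5=0xe4  N=1 Z=0
after  3: R0=0xa3 R1=0xad R2=0xc6 R3=0xe2 R4=0xe2 R5=0xe4  N=1 Z=0
after  4: R0=0xa3 R1=0xaf R2=0xc6 R3=0xe2 R4=0xe2 R5=0xe4  N=1 Z=0
after  5: R0=0xa3 R1=0xe2 R2=0xc6 R3=0xe2 R4=0xe2 R5=0xe4  N=1 Z=0
after  6: R0=0xa3 R1=0xe2 R2=0xc6 R3=0xe2 R4=0x3f R5=0xe4  N=0 Z=0
after  7: R0=0xa3 R1=0xe2 R2=0xc6 R3=0xe2 R4=0xff R5=0xe4  N=1 Z=0
-- IRQ taken; context saved, return-PC = 8 --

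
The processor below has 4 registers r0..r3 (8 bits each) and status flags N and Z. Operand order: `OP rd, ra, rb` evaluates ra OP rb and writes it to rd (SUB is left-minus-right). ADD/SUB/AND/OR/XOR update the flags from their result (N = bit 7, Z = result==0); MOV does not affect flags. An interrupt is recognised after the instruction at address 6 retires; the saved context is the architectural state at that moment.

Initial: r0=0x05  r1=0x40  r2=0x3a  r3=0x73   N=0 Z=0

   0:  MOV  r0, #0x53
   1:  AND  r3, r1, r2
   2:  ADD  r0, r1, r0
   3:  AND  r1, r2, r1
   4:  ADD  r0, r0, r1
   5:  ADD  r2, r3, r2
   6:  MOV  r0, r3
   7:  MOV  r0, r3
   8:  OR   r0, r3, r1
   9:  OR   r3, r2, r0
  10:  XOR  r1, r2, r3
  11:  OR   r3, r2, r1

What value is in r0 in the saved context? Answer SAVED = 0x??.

SAVED = 0x00

after  0: r0=0x53 r1=0x40 r2=0x3a r3=0x73  N=0 Z=0
after  1: r0=0x53 r1=0x40 r2=0x3a r3=0x00  N=0 Z=1
after  2: r0=0x93 r1=0x40 r2=0x3a r3=0x00  N=1 Z=0
after  3: r0=0x93 r1=0x00 r2=0x3a r3=0x00  N=0 Z=1
after  4: r0=0x93 r1=0x00 r2=0x3a r3=0x00  N=1 Z=0
after  5: r0=0x93 r1=0x00 r2=0x3a r3=0x00  N=0 Z=0
after  6: r0=0x00 r1=0x00 r2=0x3a r3=0x00  N=0 Z=0
-- IRQ taken; context saved, return-PC = 7 --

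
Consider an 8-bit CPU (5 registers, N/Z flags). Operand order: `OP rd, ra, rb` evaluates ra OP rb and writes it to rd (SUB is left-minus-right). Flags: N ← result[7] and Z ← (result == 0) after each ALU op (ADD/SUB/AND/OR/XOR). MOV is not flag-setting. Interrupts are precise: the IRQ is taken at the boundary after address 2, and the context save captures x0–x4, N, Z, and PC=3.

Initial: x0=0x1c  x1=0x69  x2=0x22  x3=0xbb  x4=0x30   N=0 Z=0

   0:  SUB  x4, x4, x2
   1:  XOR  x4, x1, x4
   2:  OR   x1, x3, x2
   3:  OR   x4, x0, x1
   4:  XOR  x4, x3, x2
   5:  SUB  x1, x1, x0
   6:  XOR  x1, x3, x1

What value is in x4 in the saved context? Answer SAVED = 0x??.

SAVED = 0x67

after  0: x0=0x1c x1=0x69 x2=0x22 x3=0xbb x4=0x0e  N=0 Z=0
after  1: x0=0x1c x1=0x69 x2=0x22 x3=0xbb x4=0x67  N=0 Z=0
after  2: x0=0x1c x1=0xbb x2=0x22 x3=0xbb x4=0x67  N=1 Z=0
-- IRQ taken; context saved, return-PC = 3 --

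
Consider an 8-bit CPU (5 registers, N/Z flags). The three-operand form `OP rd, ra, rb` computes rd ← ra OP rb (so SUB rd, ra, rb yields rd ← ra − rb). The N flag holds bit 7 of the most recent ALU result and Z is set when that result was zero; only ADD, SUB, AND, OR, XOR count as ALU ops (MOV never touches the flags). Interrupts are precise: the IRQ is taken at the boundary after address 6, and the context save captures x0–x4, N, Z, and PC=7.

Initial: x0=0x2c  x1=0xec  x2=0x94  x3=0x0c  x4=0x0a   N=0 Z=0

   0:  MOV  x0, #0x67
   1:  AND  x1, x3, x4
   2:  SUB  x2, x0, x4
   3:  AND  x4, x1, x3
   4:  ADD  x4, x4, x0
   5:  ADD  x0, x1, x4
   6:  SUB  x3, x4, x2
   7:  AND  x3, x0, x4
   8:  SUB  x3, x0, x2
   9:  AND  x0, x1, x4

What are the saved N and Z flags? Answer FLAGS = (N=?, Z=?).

after  0: x0=0x67 x1=0xec x2=0x94 x3=0x0c x4=0x0a  N=0 Z=0
after  1: x0=0x67 x1=0x08 x2=0x94 x3=0x0c x4=0x0a  N=0 Z=0
after  2: x0=0x67 x1=0x08 x2=0x5d x3=0x0c x4=0x0a  N=0 Z=0
after  3: x0=0x67 x1=0x08 x2=0x5d x3=0x0c x4=0x08  N=0 Z=0
after  4: x0=0x67 x1=0x08 x2=0x5d x3=0x0c x4=0x6f  N=0 Z=0
after  5: x0=0x77 x1=0x08 x2=0x5d x3=0x0c x4=0x6f  N=0 Z=0
after  6: x0=0x77 x1=0x08 x2=0x5d x3=0x12 x4=0x6f  N=0 Z=0
-- IRQ taken; context saved, return-PC = 7 --

FLAGS = (N=0, Z=0)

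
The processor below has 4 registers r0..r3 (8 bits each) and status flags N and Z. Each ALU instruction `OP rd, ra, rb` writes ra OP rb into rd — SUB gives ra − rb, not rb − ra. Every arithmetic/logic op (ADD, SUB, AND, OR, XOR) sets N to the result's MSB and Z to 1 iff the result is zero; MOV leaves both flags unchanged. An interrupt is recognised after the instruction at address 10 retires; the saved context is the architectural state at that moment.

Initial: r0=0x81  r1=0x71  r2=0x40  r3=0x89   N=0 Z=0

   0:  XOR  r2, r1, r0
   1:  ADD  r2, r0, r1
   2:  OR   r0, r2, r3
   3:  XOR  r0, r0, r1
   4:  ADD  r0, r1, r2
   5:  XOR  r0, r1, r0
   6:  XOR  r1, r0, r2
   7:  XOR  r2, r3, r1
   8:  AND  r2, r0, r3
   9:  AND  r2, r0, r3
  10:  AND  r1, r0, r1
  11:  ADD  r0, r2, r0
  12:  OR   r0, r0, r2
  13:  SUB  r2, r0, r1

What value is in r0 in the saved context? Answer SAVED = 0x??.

after  0: r0=0x81 r1=0x71 r2=0xf0 r3=0x89  N=1 Z=0
after  1: r0=0x81 r1=0x71 r2=0xf2 r3=0x89  N=1 Z=0
after  2: r0=0xfb r1=0x71 r2=0xf2 r3=0x89  N=1 Z=0
after  3: r0=0x8a r1=0x71 r2=0xf2 r3=0x89  N=1 Z=0
after  4: r0=0x63 r1=0x71 r2=0xf2 r3=0x89  N=0 Z=0
after  5: r0=0x12 r1=0x71 r2=0xf2 r3=0x89  N=0 Z=0
after  6: r0=0x12 r1=0xe0 r2=0xf2 r3=0x89  N=1 Z=0
after  7: r0=0x12 r1=0xe0 r2=0x69 r3=0x89  N=0 Z=0
after  8: r0=0x12 r1=0xe0 r2=0x00 r3=0x89  N=0 Z=1
after  9: r0=0x12 r1=0xe0 r2=0x00 r3=0x89  N=0 Z=1
after 10: r0=0x12 r1=0x00 r2=0x00 r3=0x89  N=0 Z=1
-- IRQ taken; context saved, return-PC = 11 --

SAVED = 0x12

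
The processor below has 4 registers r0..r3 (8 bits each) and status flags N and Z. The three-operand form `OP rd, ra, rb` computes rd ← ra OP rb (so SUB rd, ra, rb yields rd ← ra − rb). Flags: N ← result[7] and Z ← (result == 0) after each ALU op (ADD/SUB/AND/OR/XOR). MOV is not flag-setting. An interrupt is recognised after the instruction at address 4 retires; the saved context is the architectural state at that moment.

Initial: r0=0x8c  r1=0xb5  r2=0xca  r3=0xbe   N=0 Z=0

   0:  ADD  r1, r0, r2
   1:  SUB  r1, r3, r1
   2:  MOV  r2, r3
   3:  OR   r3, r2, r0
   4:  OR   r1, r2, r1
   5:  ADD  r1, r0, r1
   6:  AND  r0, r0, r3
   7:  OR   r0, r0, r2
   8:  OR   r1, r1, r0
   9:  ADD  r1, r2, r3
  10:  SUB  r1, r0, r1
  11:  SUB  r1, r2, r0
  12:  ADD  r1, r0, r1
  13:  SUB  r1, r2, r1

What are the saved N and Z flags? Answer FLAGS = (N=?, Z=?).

after  0: r0=0x8c r1=0x56 r2=0xca r3=0xbe  N=0 Z=0
after  1: r0=0x8c r1=0x68 r2=0xca r3=0xbe  N=0 Z=0
after  2: r0=0x8c r1=0x68 r2=0xbe r3=0xbe  N=0 Z=0
after  3: r0=0x8c r1=0x68 r2=0xbe r3=0xbe  N=1 Z=0
after  4: r0=0x8c r1=0xfe r2=0xbe r3=0xbe  N=1 Z=0
-- IRQ taken; context saved, return-PC = 5 --

FLAGS = (N=1, Z=0)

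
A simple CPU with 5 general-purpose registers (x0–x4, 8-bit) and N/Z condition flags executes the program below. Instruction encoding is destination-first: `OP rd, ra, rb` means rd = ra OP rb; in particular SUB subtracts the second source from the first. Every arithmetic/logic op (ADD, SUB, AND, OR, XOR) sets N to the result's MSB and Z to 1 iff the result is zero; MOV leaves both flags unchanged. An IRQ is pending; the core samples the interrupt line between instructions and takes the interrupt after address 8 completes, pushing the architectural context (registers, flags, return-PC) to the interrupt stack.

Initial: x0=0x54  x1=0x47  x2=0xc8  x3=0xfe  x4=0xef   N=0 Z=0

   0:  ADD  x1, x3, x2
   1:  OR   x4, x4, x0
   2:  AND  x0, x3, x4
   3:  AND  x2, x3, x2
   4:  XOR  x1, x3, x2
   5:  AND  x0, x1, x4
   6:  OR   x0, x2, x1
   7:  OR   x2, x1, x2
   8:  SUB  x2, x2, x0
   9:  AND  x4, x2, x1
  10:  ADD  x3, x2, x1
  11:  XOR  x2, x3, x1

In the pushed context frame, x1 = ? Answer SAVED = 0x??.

SAVED = 0x36

after  0: x0=0x54 x1=0xc6 x2=0xc8 x3=0xfe x4=0xef  N=1 Z=0
after  1: x0=0x54 x1=0xc6 x2=0xc8 x3=0xfe x4=0xff  N=1 Z=0
after  2: x0=0xfe x1=0xc6 x2=0xc8 x3=0xfe x4=0xff  N=1 Z=0
after  3: x0=0xfe x1=0xc6 x2=0xc8 x3=0xfe x4=0xff  N=1 Z=0
after  4: x0=0xfe x1=0x36 x2=0xc8 x3=0xfe x4=0xff  N=0 Z=0
after  5: x0=0x36 x1=0x36 x2=0xc8 x3=0xfe x4=0xff  N=0 Z=0
after  6: x0=0xfe x1=0x36 x2=0xc8 x3=0xfe x4=0xff  N=1 Z=0
after  7: x0=0xfe x1=0x36 x2=0xfe x3=0xfe x4=0xff  N=1 Z=0
after  8: x0=0xfe x1=0x36 x2=0x00 x3=0xfe x4=0xff  N=0 Z=1
-- IRQ taken; context saved, return-PC = 9 --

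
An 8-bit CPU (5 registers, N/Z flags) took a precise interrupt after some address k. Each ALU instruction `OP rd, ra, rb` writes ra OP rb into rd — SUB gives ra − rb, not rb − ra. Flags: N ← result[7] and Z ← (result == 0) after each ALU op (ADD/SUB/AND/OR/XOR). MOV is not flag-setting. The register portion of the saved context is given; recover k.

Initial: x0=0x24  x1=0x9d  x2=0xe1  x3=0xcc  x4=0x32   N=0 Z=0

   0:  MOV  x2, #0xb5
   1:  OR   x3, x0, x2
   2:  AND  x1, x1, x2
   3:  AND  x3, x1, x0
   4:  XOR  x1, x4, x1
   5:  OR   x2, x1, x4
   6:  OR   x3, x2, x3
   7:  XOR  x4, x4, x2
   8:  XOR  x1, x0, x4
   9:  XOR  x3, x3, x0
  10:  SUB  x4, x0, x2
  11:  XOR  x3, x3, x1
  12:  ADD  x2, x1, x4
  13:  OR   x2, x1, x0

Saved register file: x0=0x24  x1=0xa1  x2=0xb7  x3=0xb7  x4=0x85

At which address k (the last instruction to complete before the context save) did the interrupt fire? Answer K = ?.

after  0: x0=0x24 x1=0x9d x2=0xb5 x3=0xcc x4=0x32  N=0 Z=0
after  1: x0=0x24 x1=0x9d x2=0xb5 x3=0xb5 x4=0x32  N=1 Z=0
after  2: x0=0x24 x1=0x95 x2=0xb5 x3=0xb5 x4=0x32  N=1 Z=0
after  3: x0=0x24 x1=0x95 x2=0xb5 x3=0x04 x4=0x32  N=0 Z=0
after  4: x0=0x24 x1=0xa7 x2=0xb5 x3=0x04 x4=0x32  N=1 Z=0
after  5: x0=0x24 x1=0xa7 x2=0xb7 x3=0x04 x4=0x32  N=1 Z=0
after  6: x0=0x24 x1=0xa7 x2=0xb7 x3=0xb7 x4=0x32  N=1 Z=0
after  7: x0=0x24 x1=0xa7 x2=0xb7 x3=0xb7 x4=0x85  N=1 Z=0
after  8: x0=0x24 x1=0xa1 x2=0xb7 x3=0xb7 x4=0x85  N=1 Z=0
-- IRQ taken; context saved, return-PC = 9 --

K = 8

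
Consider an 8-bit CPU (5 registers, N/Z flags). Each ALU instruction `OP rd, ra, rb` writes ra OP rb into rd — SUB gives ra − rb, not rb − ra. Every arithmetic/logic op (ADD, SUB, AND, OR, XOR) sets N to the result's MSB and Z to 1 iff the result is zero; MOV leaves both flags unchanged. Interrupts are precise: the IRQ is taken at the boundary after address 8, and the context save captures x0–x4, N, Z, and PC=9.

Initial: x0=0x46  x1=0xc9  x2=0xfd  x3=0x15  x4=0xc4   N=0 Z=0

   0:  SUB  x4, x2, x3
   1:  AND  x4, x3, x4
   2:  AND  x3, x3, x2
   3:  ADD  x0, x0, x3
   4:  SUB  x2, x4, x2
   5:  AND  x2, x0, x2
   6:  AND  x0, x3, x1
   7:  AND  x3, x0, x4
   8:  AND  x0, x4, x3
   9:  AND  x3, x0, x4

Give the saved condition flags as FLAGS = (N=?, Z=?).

after  0: x0=0x46 x1=0xc9 x2=0xfd x3=0x15 x4=0xe8  N=1 Z=0
after  1: x0=0x46 x1=0xc9 x2=0xfd x3=0x15 x4=0x00  N=0 Z=1
after  2: x0=0x46 x1=0xc9 x2=0xfd x3=0x15 x4=0x00  N=0 Z=0
after  3: x0=0x5b x1=0xc9 x2=0xfd x3=0x15 x4=0x00  N=0 Z=0
after  4: x0=0x5b x1=0xc9 x2=0x03 x3=0x15 x4=0x00  N=0 Z=0
after  5: x0=0x5b x1=0xc9 x2=0x03 x3=0x15 x4=0x00  N=0 Z=0
after  6: x0=0x01 x1=0xc9 x2=0x03 x3=0x15 x4=0x00  N=0 Z=0
after  7: x0=0x01 x1=0xc9 x2=0x03 x3=0x00 x4=0x00  N=0 Z=1
after  8: x0=0x00 x1=0xc9 x2=0x03 x3=0x00 x4=0x00  N=0 Z=1
-- IRQ taken; context saved, return-PC = 9 --

FLAGS = (N=0, Z=1)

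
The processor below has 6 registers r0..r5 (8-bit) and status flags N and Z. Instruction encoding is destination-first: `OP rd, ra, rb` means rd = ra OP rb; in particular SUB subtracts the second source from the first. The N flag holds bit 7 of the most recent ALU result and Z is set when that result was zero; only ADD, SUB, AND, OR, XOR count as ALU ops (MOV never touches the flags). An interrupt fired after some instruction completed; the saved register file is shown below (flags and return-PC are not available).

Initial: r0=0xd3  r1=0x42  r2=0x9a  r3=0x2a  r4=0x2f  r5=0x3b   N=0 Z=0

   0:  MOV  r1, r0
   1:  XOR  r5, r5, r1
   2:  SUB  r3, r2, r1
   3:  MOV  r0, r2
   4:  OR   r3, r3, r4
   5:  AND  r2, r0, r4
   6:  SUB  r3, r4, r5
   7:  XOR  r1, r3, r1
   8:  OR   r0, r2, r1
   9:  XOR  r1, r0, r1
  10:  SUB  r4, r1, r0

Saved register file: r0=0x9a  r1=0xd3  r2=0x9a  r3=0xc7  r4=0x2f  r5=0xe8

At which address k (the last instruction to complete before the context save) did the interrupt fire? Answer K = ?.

K = 3

after  0: r0=0xd3 r1=0xd3 r2=0x9a r3=0x2a r4=0x2f r5=0x3b  N=0 Z=0
after  1: r0=0xd3 r1=0xd3 r2=0x9a r3=0x2a r4=0x2f r5=0xe8  N=1 Z=0
after  2: r0=0xd3 r1=0xd3 r2=0x9a r3=0xc7 r4=0x2f r5=0xe8  N=1 Z=0
after  3: r0=0x9a r1=0xd3 r2=0x9a r3=0xc7 r4=0x2f r5=0xe8  N=1 Z=0
-- IRQ taken; context saved, return-PC = 4 --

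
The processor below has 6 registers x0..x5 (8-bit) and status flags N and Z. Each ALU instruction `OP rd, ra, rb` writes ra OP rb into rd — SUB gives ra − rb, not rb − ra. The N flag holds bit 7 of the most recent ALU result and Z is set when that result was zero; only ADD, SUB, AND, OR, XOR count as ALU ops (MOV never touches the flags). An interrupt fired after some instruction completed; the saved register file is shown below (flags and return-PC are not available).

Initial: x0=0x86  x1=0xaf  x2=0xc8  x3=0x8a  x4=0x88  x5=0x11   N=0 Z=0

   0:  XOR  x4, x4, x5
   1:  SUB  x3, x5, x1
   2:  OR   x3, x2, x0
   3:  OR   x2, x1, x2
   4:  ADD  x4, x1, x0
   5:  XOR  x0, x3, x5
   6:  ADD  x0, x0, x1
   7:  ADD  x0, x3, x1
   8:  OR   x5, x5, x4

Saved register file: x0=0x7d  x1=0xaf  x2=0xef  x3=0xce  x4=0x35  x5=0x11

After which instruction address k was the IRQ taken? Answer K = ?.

K = 7

after  0: x0=0x86 x1=0xaf x2=0xc8 x3=0x8a x4=0x99 x5=0x11  N=1 Z=0
after  1: x0=0x86 x1=0xaf x2=0xc8 x3=0x62 x4=0x99 x5=0x11  N=0 Z=0
after  2: x0=0x86 x1=0xaf x2=0xc8 x3=0xce x4=0x99 x5=0x11  N=1 Z=0
after  3: x0=0x86 x1=0xaf x2=0xef x3=0xce x4=0x99 x5=0x11  N=1 Z=0
after  4: x0=0x86 x1=0xaf x2=0xef x3=0xce x4=0x35 x5=0x11  N=0 Z=0
after  5: x0=0xdf x1=0xaf x2=0xef x3=0xce x4=0x35 x5=0x11  N=1 Z=0
after  6: x0=0x8e x1=0xaf x2=0xef x3=0xce x4=0x35 x5=0x11  N=1 Z=0
after  7: x0=0x7d x1=0xaf x2=0xef x3=0xce x4=0x35 x5=0x11  N=0 Z=0
-- IRQ taken; context saved, return-PC = 8 --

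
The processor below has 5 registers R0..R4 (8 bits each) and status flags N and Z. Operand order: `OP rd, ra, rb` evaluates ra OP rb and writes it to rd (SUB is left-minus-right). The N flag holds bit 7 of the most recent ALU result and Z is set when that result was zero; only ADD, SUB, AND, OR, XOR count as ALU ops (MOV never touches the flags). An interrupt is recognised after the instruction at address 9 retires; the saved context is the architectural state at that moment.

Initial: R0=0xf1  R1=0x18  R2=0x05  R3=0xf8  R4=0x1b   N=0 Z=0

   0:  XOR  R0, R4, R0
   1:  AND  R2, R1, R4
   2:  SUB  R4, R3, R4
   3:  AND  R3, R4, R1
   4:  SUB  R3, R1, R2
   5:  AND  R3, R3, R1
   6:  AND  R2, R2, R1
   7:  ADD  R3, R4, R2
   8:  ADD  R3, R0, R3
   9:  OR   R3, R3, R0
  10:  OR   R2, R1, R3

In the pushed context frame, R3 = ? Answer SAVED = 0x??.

SAVED = 0xff

after  0: R0=0xea R1=0x18 R2=0x05 R3=0xf8 R4=0x1b  N=1 Z=0
after  1: R0=0xea R1=0x18 R2=0x18 R3=0xf8 R4=0x1b  N=0 Z=0
after  2: R0=0xea R1=0x18 R2=0x18 R3=0xf8 R4=0xdd  N=1 Z=0
after  3: R0=0xea R1=0x18 R2=0x18 R3=0x18 R4=0xdd  N=0 Z=0
after  4: R0=0xea R1=0x18 R2=0x18 R3=0x00 R4=0xdd  N=0 Z=1
after  5: R0=0xea R1=0x18 R2=0x18 R3=0x00 R4=0xdd  N=0 Z=1
after  6: R0=0xea R1=0x18 R2=0x18 R3=0x00 R4=0xdd  N=0 Z=0
after  7: R0=0xea R1=0x18 R2=0x18 R3=0xf5 R4=0xdd  N=1 Z=0
after  8: R0=0xea R1=0x18 R2=0x18 R3=0xdf R4=0xdd  N=1 Z=0
after  9: R0=0xea R1=0x18 R2=0x18 R3=0xff R4=0xdd  N=1 Z=0
-- IRQ taken; context saved, return-PC = 10 --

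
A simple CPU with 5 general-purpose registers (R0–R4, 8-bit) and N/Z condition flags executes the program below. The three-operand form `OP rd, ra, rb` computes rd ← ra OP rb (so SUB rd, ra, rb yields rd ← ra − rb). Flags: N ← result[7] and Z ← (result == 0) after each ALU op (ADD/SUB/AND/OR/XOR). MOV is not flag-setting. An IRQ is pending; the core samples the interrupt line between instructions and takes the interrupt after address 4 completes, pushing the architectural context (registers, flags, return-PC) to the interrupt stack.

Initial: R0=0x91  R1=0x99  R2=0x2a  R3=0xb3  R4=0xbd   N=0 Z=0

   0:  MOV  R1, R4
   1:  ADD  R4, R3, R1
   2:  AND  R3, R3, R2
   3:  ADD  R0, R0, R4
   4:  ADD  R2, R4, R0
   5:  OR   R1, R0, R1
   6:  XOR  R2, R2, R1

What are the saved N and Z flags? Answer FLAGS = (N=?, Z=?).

FLAGS = (N=0, Z=0)

after  0: R0=0x91 R1=0xbd R2=0x2a R3=0xb3 R4=0xbd  N=0 Z=0
after  1: R0=0x91 R1=0xbd R2=0x2a R3=0xb3 R4=0x70  N=0 Z=0
after  2: R0=0x91 R1=0xbd R2=0x2a R3=0x22 R4=0x70  N=0 Z=0
after  3: R0=0x01 R1=0xbd R2=0x2a R3=0x22 R4=0x70  N=0 Z=0
after  4: R0=0x01 R1=0xbd R2=0x71 R3=0x22 R4=0x70  N=0 Z=0
-- IRQ taken; context saved, return-PC = 5 --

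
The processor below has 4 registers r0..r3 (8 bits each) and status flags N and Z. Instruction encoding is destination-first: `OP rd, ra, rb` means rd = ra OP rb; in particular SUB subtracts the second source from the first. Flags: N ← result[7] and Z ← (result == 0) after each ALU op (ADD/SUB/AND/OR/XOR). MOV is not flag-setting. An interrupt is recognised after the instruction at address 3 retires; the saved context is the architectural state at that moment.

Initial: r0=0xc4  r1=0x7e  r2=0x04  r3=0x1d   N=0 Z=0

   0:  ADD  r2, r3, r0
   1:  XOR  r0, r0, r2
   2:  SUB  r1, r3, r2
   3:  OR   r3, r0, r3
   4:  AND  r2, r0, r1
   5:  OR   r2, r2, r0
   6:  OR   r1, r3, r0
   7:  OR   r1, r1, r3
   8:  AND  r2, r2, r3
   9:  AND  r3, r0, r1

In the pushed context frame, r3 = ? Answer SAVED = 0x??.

SAVED = 0x3d

after  0: r0=0xc4 r1=0x7e r2=0xe1 r3=0x1d  N=1 Z=0
after  1: r0=0x25 r1=0x7e r2=0xe1 r3=0x1d  N=0 Z=0
after  2: r0=0x25 r1=0x3c r2=0xe1 r3=0x1d  N=0 Z=0
after  3: r0=0x25 r1=0x3c r2=0xe1 r3=0x3d  N=0 Z=0
-- IRQ taken; context saved, return-PC = 4 --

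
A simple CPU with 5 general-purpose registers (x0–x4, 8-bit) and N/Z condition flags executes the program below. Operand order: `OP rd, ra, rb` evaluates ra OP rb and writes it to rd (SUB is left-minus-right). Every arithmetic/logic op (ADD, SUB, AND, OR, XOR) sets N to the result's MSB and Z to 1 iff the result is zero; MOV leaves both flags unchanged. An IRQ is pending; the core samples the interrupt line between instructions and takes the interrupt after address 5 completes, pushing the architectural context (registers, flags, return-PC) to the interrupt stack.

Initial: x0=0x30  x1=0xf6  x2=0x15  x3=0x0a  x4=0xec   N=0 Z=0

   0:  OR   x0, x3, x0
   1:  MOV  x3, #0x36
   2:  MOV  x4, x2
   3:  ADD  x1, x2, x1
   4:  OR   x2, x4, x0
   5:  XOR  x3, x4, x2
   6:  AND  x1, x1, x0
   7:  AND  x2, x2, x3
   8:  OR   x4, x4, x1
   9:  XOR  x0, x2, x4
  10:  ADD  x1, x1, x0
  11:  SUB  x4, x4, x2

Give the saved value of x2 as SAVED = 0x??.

after  0: x0=0x3a x1=0xf6 x2=0x15 x3=0x0a x4=0xec  N=0 Z=0
after  1: x0=0x3a x1=0xf6 x2=0x15 x3=0x36 x4=0xec  N=0 Z=0
after  2: x0=0x3a x1=0xf6 x2=0x15 x3=0x36 x4=0x15  N=0 Z=0
after  3: x0=0x3a x1=0x0b x2=0x15 x3=0x36 x4=0x15  N=0 Z=0
after  4: x0=0x3a x1=0x0b x2=0x3f x3=0x36 x4=0x15  N=0 Z=0
after  5: x0=0x3a x1=0x0b x2=0x3f x3=0x2a x4=0x15  N=0 Z=0
-- IRQ taken; context saved, return-PC = 6 --

SAVED = 0x3f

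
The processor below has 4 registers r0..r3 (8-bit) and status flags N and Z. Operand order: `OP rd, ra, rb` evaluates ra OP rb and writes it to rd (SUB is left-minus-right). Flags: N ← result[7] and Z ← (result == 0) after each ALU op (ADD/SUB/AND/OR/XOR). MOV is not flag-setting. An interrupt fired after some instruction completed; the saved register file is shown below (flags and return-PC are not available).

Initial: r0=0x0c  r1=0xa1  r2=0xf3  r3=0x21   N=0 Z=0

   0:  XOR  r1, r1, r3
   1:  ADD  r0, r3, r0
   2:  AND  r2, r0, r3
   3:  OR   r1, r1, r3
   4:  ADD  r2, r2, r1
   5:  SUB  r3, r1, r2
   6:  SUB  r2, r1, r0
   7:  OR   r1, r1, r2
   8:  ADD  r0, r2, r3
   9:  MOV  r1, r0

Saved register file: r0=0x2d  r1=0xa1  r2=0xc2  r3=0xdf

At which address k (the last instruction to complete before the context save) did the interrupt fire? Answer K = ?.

K = 5

after  0: r0=0x0c r1=0x80 r2=0xf3 r3=0x21  N=1 Z=0
after  1: r0=0x2d r1=0x80 r2=0xf3 r3=0x21  N=0 Z=0
after  2: r0=0x2d r1=0x80 r2=0x21 r3=0x21  N=0 Z=0
after  3: r0=0x2d r1=0xa1 r2=0x21 r3=0x21  N=1 Z=0
after  4: r0=0x2d r1=0xa1 r2=0xc2 r3=0x21  N=1 Z=0
after  5: r0=0x2d r1=0xa1 r2=0xc2 r3=0xdf  N=1 Z=0
-- IRQ taken; context saved, return-PC = 6 --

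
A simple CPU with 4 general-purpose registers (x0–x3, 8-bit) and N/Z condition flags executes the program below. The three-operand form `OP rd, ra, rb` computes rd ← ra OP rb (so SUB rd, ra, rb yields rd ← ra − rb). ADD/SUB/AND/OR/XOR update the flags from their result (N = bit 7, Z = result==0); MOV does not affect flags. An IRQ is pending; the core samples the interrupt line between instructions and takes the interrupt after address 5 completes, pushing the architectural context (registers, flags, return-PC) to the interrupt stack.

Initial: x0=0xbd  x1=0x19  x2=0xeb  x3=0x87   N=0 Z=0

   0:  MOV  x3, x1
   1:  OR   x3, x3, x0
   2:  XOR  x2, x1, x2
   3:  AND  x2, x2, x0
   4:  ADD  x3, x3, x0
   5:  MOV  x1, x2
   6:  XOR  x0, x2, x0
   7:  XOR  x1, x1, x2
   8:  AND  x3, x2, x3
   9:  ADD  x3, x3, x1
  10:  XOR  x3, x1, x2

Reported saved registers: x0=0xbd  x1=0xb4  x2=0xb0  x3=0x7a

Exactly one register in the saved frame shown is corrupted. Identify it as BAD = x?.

BAD = x1

after  0: x0=0xbd x1=0x19 x2=0xeb x3=0x19  N=0 Z=0
after  1: x0=0xbd x1=0x19 x2=0xeb x3=0xbd  N=1 Z=0
after  2: x0=0xbd x1=0x19 x2=0xf2 x3=0xbd  N=1 Z=0
after  3: x0=0xbd x1=0x19 x2=0xb0 x3=0xbd  N=1 Z=0
after  4: x0=0xbd x1=0x19 x2=0xb0 x3=0x7a  N=0 Z=0
after  5: x0=0xbd x1=0xb0 x2=0xb0 x3=0x7a  N=0 Z=0
-- IRQ taken; context saved, return-PC = 6 --
mismatch: x1: reported 0xb4 vs actual 0xb0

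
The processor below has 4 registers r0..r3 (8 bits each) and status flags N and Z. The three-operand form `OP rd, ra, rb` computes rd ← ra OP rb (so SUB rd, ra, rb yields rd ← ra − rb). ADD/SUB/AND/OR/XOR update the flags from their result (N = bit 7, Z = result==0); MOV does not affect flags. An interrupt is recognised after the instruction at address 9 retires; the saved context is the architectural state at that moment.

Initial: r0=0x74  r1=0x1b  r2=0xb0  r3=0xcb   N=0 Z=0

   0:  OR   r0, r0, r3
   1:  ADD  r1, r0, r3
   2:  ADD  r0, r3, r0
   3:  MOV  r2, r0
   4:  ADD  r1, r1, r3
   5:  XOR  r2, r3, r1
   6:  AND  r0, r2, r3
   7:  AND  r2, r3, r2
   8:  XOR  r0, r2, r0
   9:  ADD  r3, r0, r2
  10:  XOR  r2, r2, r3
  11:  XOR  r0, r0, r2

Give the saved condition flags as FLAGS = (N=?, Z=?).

after  0: r0=0xff r1=0x1b r2=0xb0 r3=0xcb  N=1 Z=0
after  1: r0=0xff r1=0xca r2=0xb0 r3=0xcb  N=1 Z=0
after  2: r0=0xca r1=0xca r2=0xb0 r3=0xcb  N=1 Z=0
after  3: r0=0xca r1=0xca r2=0xca r3=0xcb  N=1 Z=0
after  4: r0=0xca r1=0x95 r2=0xca r3=0xcb  N=1 Z=0
after  5: r0=0xca r1=0x95 r2=0x5e r3=0xcb  N=0 Z=0
after  6: r0=0x4a r1=0x95 r2=0x5e r3=0xcb  N=0 Z=0
after  7: r0=0x4a r1=0x95 r2=0x4a r3=0xcb  N=0 Z=0
after  8: r0=0x00 r1=0x95 r2=0x4a r3=0xcb  N=0 Z=1
after  9: r0=0x00 r1=0x95 r2=0x4a r3=0x4a  N=0 Z=0
-- IRQ taken; context saved, return-PC = 10 --

FLAGS = (N=0, Z=0)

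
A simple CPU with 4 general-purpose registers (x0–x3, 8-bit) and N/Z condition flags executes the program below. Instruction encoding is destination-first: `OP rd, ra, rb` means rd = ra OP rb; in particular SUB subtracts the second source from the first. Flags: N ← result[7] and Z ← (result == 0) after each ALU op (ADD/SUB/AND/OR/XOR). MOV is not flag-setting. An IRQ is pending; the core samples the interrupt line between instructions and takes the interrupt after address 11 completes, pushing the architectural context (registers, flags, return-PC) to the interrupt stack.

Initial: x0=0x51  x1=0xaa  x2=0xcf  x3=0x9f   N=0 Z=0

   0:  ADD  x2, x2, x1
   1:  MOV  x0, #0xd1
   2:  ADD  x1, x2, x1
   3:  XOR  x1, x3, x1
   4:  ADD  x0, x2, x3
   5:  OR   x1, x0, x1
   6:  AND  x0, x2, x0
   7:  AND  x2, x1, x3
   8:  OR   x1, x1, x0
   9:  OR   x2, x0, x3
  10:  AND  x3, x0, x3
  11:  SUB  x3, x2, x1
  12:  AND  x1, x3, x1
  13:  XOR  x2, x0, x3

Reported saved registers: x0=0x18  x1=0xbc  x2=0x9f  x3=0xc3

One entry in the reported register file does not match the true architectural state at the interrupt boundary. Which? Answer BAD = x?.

after  0: x0=0x51 x1=0xaa x2=0x79 x3=0x9f  N=0 Z=0
after  1: x0=0xd1 x1=0xaa x2=0x79 x3=0x9f  N=0 Z=0
after  2: x0=0xd1 x1=0x23 x2=0x79 x3=0x9f  N=0 Z=0
after  3: x0=0xd1 x1=0xbc x2=0x79 x3=0x9f  N=1 Z=0
after  4: x0=0x18 x1=0xbc x2=0x79 x3=0x9f  N=0 Z=0
after  5: x0=0x18 x1=0xbc x2=0x79 x3=0x9f  N=1 Z=0
after  6: x0=0x18 x1=0xbc x2=0x79 x3=0x9f  N=0 Z=0
after  7: x0=0x18 x1=0xbc x2=0x9c x3=0x9f  N=1 Z=0
after  8: x0=0x18 x1=0xbc x2=0x9c x3=0x9f  N=1 Z=0
after  9: x0=0x18 x1=0xbc x2=0x9f x3=0x9f  N=1 Z=0
after 10: x0=0x18 x1=0xbc x2=0x9f x3=0x18  N=0 Z=0
after 11: x0=0x18 x1=0xbc x2=0x9f x3=0xe3  N=1 Z=0
-- IRQ taken; context saved, return-PC = 12 --
mismatch: x3: reported 0xc3 vs actual 0xe3

BAD = x3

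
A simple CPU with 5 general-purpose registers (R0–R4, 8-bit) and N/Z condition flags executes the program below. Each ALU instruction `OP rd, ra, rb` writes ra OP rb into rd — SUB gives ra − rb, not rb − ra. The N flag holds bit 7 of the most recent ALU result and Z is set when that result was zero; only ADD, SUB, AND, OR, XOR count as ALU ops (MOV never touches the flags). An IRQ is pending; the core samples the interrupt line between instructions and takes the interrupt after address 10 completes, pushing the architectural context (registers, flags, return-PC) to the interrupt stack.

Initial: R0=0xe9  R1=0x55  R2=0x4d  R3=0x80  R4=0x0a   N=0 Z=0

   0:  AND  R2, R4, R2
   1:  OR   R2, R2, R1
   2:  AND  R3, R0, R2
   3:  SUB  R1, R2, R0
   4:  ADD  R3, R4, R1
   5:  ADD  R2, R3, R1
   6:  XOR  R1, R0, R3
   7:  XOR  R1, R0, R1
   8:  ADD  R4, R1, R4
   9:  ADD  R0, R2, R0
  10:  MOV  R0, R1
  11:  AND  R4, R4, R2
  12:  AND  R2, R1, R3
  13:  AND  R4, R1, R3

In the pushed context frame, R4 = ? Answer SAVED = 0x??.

after  0: R0=0xe9 R1=0x55 R2=0x08 R3=0x80 R4=0x0a  N=0 Z=0
after  1: R0=0xe9 R1=0x55 R2=0x5d R3=0x80 R4=0x0a  N=0 Z=0
after  2: R0=0xe9 R1=0x55 R2=0x5d R3=0x49 R4=0x0a  N=0 Z=0
after  3: R0=0xe9 R1=0x74 R2=0x5d R3=0x49 R4=0x0a  N=0 Z=0
after  4: R0=0xe9 R1=0x74 R2=0x5d R3=0x7e R4=0x0a  N=0 Z=0
after  5: R0=0xe9 R1=0x74 R2=0xf2 R3=0x7e R4=0x0a  N=1 Z=0
after  6: R0=0xe9 R1=0x97 R2=0xf2 R3=0x7e R4=0x0a  N=1 Z=0
after  7: R0=0xe9 R1=0x7e R2=0xf2 R3=0x7e R4=0x0a  N=0 Z=0
after  8: R0=0xe9 R1=0x7e R2=0xf2 R3=0x7e R4=0x88  N=1 Z=0
after  9: R0=0xdb R1=0x7e R2=0xf2 R3=0x7e R4=0x88  N=1 Z=0
after 10: R0=0x7e R1=0x7e R2=0xf2 R3=0x7e R4=0x88  N=1 Z=0
-- IRQ taken; context saved, return-PC = 11 --

SAVED = 0x88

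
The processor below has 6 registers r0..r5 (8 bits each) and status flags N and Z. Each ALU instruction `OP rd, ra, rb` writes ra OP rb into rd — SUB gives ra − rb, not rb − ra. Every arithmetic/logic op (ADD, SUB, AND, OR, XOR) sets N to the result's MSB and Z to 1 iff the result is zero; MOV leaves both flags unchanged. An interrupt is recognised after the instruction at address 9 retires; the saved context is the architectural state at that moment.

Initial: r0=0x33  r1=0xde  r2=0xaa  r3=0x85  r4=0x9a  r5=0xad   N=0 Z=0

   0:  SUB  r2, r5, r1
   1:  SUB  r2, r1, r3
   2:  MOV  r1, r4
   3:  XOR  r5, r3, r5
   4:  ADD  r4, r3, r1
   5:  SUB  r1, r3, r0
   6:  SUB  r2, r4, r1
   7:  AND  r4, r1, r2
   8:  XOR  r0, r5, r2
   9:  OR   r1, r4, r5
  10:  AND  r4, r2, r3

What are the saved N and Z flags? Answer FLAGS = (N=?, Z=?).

FLAGS = (N=0, Z=0)

after  0: r0=0x33 r1=0xde r2=0xcf r3=0x85 r4=0x9a r5=0xad  N=1 Z=0
after  1: r0=0x33 r1=0xde r2=0x59 r3=0x85 r4=0x9a r5=0xad  N=0 Z=0
after  2: r0=0x33 r1=0x9a r2=0x59 r3=0x85 r4=0x9a r5=0xad  N=0 Z=0
after  3: r0=0x33 r1=0x9a r2=0x59 r3=0x85 r4=0x9a r5=0x28  N=0 Z=0
after  4: r0=0x33 r1=0x9a r2=0x59 r3=0x85 r4=0x1f r5=0x28  N=0 Z=0
after  5: r0=0x33 r1=0x52 r2=0x59 r3=0x85 r4=0x1f r5=0x28  N=0 Z=0
after  6: r0=0x33 r1=0x52 r2=0xcd r3=0x85 r4=0x1f r5=0x28  N=1 Z=0
after  7: r0=0x33 r1=0x52 r2=0xcd r3=0x85 r4=0x40 r5=0x28  N=0 Z=0
after  8: r0=0xe5 r1=0x52 r2=0xcd r3=0x85 r4=0x40 r5=0x28  N=1 Z=0
after  9: r0=0xe5 r1=0x68 r2=0xcd r3=0x85 r4=0x40 r5=0x28  N=0 Z=0
-- IRQ taken; context saved, return-PC = 10 --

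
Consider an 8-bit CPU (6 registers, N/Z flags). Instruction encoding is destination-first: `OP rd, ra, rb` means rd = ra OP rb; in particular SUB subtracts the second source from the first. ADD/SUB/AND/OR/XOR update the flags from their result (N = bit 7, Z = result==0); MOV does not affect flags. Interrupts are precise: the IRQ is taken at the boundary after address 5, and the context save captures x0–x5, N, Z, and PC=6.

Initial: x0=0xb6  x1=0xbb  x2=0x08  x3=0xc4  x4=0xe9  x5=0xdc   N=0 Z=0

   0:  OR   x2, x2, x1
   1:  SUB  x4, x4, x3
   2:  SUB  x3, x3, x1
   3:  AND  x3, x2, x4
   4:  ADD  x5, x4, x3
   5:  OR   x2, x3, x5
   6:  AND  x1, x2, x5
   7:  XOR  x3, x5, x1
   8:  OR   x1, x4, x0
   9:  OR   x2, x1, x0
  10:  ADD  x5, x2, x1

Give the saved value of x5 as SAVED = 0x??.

after  0: x0=0xb6 x1=0xbb x2=0xbb x3=0xc4 x4=0xe9 x5=0xdc  N=1 Z=0
after  1: x0=0xb6 x1=0xbb x2=0xbb x3=0xc4 x4=0x25 x5=0xdc  N=0 Z=0
after  2: x0=0xb6 x1=0xbb x2=0xbb x3=0x09 x4=0x25 x5=0xdc  N=0 Z=0
after  3: x0=0xb6 x1=0xbb x2=0xbb x3=0x21 x4=0x25 x5=0xdc  N=0 Z=0
after  4: x0=0xb6 x1=0xbb x2=0xbb x3=0x21 x4=0x25 x5=0x46  N=0 Z=0
after  5: x0=0xb6 x1=0xbb x2=0x67 x3=0x21 x4=0x25 x5=0x46  N=0 Z=0
-- IRQ taken; context saved, return-PC = 6 --

SAVED = 0x46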